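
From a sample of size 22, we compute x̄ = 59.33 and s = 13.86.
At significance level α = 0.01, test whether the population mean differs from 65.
One-sample t-test:
H₀: μ = 65
H₁: μ ≠ 65
df = n - 1 = 21
t = (x̄ - μ₀) / (s/√n) = (59.33 - 65) / (13.86/√22) = -1.919
p-value = 0.0687

Since p-value > α = 0.01, we fail to reject H₀.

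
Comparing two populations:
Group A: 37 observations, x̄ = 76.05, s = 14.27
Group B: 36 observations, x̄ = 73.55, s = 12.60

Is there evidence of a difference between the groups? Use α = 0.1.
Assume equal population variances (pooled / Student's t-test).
Student's two-sample t-test (equal variances):
H₀: μ₁ = μ₂
H₁: μ₁ ≠ μ₂
df = n₁ + n₂ - 2 = 71
Pooled variance s_p² = [(n₁-1)s₁² + (n₂-1)s₂²] / (n₁ + n₂ - 2) = [(36)(14.27²) + (35)(12.60²)] / 71 = 181.5125
SE = √(s_p²(1/n₁ + 1/n₂)) = √(181.5125 × (1/37 + 1/36)) = 3.1540
t = (x̄₁ - x̄₂) / SE = (76.05 - 73.55) / 3.1540 = 2.50 / 3.1540 = 0.793
p-value = 0.4306

Since p-value > α = 0.1, we fail to reject H₀.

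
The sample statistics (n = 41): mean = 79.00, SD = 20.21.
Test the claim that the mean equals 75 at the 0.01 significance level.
One-sample t-test:
H₀: μ = 75
H₁: μ ≠ 75
df = n - 1 = 40
t = (x̄ - μ₀) / (s/√n) = (79.00 - 75) / (20.21/√41) = 1.267
p-value = 0.2124

Since p-value > α = 0.01, we fail to reject H₀.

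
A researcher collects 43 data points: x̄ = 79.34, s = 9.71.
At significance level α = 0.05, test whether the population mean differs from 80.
One-sample t-test:
H₀: μ = 80
H₁: μ ≠ 80
df = n - 1 = 42
t = (x̄ - μ₀) / (s/√n) = (79.34 - 80) / (9.71/√43) = -0.446
p-value = 0.6581

Since p-value > α = 0.05, we fail to reject H₀.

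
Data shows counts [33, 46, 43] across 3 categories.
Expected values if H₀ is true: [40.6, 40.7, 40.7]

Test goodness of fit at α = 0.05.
Chi-square goodness of fit test:
H₀: observed counts match expected distribution
H₁: observed counts differ from expected distribution
df = k - 1 = 2
χ² = Σ(O - E)²/E
   = (33 - 40.6)²/40.6 + (46 - 40.7)²/40.7 + (43 - 40.7)²/40.7
   = 1.423 + 0.690 + 0.130
   = 2.24
p-value = 0.3258

Since p-value > α = 0.05, we fail to reject H₀.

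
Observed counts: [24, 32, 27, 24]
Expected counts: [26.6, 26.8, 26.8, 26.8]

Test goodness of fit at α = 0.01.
Chi-square goodness of fit test:
H₀: observed counts match expected distribution
H₁: observed counts differ from expected distribution
df = k - 1 = 3
χ² = Σ(O - E)²/E
   = (24 - 26.6)²/26.6 + (32 - 26.8)²/26.8 + (27 - 26.8)²/26.8 + (24 - 26.8)²/26.8
   = 0.254 + 1.009 + 0.001 + 0.293
   = 1.56
p-value = 0.6692

Since p-value > α = 0.01, we fail to reject H₀.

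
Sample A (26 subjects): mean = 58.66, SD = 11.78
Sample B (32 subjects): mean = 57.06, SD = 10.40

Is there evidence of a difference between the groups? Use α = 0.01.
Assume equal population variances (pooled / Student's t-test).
Student's two-sample t-test (equal variances):
H₀: μ₁ = μ₂
H₁: μ₁ ≠ μ₂
df = n₁ + n₂ - 2 = 56
Pooled variance s_p² = [(n₁-1)s₁² + (n₂-1)s₂²] / (n₁ + n₂ - 2) = [(25)(11.78²) + (31)(10.40²)] / 56 = 121.8245
SE = √(s_p²(1/n₁ + 1/n₂)) = √(121.8245 × (1/26 + 1/32)) = 2.9142
t = (x̄₁ - x̄₂) / SE = (58.66 - 57.06) / 2.9142 = 1.60 / 2.9142 = 0.549
p-value = 0.5852

Since p-value > α = 0.01, we fail to reject H₀.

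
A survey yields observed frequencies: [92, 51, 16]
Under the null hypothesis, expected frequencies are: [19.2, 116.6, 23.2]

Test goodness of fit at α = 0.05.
Chi-square goodness of fit test:
H₀: observed counts match expected distribution
H₁: observed counts differ from expected distribution
df = k - 1 = 2
χ² = Σ(O - E)²/E
   = (92 - 19.2)²/19.2 + (51 - 116.6)²/116.6 + (16 - 23.2)²/23.2
   = 276.033 + 36.907 + 2.234
   = 315.17
p-value < 0.0001

Since p-value < α = 0.05, we reject H₀.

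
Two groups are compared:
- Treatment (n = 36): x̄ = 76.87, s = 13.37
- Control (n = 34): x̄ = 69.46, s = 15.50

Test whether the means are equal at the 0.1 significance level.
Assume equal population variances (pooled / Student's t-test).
Student's two-sample t-test (equal variances):
H₀: μ₁ = μ₂
H₁: μ₁ ≠ μ₂
df = n₁ + n₂ - 2 = 68
Pooled variance s_p² = [(n₁-1)s₁² + (n₂-1)s₂²] / (n₁ + n₂ - 2) = [(35)(13.37²) + (33)(15.50²)] / 68 = 208.5991
SE = √(s_p²(1/n₁ + 1/n₂)) = √(208.5991 × (1/36 + 1/34)) = 3.4539
t = (x̄₁ - x̄₂) / SE = (76.87 - 69.46) / 3.4539 = 7.41 / 3.4539 = 2.145
p-value = 0.0355

Since p-value < α = 0.1, we reject H₀.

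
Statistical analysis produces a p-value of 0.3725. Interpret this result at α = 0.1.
Since p = 0.3725 > α = 0.1, fail to reject H₀.
There is insufficient evidence to reject the null hypothesis; the result is not statistically significant at the 0.1 level.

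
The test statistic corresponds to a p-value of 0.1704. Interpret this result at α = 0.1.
Since p = 0.1704 > α = 0.1, fail to reject H₀.
There is insufficient evidence to reject the null hypothesis; the result is not statistically significant at the 0.1 level.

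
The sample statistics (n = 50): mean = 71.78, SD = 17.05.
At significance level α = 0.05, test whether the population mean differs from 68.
One-sample t-test:
H₀: μ = 68
H₁: μ ≠ 68
df = n - 1 = 49
t = (x̄ - μ₀) / (s/√n) = (71.78 - 68) / (17.05/√50) = 1.568
p-value = 0.1234

Since p-value > α = 0.05, we fail to reject H₀.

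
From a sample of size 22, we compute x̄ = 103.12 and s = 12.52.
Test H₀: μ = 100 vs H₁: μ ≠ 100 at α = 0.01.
One-sample t-test:
H₀: μ = 100
H₁: μ ≠ 100
df = n - 1 = 21
t = (x̄ - μ₀) / (s/√n) = (103.12 - 100) / (12.52/√22) = 1.169
p-value = 0.2556

Since p-value > α = 0.01, we fail to reject H₀.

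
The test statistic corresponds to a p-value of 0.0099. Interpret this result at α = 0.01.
Since p = 0.0099 < α = 0.01, reject H₀.
There is sufficient evidence to reject the null hypothesis; the result is statistically significant at the 0.01 level.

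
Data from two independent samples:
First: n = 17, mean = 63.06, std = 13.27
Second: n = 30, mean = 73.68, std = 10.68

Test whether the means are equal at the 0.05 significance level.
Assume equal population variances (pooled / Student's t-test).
Student's two-sample t-test (equal variances):
H₀: μ₁ = μ₂
H₁: μ₁ ≠ μ₂
df = n₁ + n₂ - 2 = 45
Pooled variance s_p² = [(n₁-1)s₁² + (n₂-1)s₂²] / (n₁ + n₂ - 2) = [(16)(13.27²) + (29)(10.68²)] / 45 = 136.1177
SE = √(s_p²(1/n₁ + 1/n₂)) = √(136.1177 × (1/17 + 1/30)) = 3.5418
t = (x̄₁ - x̄₂) / SE = (63.06 - 73.68) / 3.5418 = -10.62 / 3.5418 = -2.998
p-value = 0.0044

Since p-value < α = 0.05, we reject H₀.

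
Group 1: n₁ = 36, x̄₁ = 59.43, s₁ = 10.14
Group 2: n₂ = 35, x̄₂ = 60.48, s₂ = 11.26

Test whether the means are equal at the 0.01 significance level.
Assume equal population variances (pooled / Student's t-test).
Student's two-sample t-test (equal variances):
H₀: μ₁ = μ₂
H₁: μ₁ ≠ μ₂
df = n₁ + n₂ - 2 = 69
Pooled variance s_p² = [(n₁-1)s₁² + (n₂-1)s₂²] / (n₁ + n₂ - 2) = [(35)(10.14²) + (34)(11.26²)] / 69 = 114.6299
SE = √(s_p²(1/n₁ + 1/n₂)) = √(114.6299 × (1/36 + 1/35)) = 2.5415
t = (x̄₁ - x̄₂) / SE = (59.43 - 60.48) / 2.5415 = -1.05 / 2.5415 = -0.413
p-value = 0.6808

Since p-value > α = 0.01, we fail to reject H₀.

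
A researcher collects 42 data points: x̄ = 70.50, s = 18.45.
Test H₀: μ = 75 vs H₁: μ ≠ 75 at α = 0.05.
One-sample t-test:
H₀: μ = 75
H₁: μ ≠ 75
df = n - 1 = 41
t = (x̄ - μ₀) / (s/√n) = (70.50 - 75) / (18.45/√42) = -1.581
p-value = 0.1216

Since p-value > α = 0.05, we fail to reject H₀.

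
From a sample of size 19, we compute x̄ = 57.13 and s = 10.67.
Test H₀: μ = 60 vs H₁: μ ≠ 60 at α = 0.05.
One-sample t-test:
H₀: μ = 60
H₁: μ ≠ 60
df = n - 1 = 18
t = (x̄ - μ₀) / (s/√n) = (57.13 - 60) / (10.67/√19) = -1.172
p-value = 0.2563

Since p-value > α = 0.05, we fail to reject H₀.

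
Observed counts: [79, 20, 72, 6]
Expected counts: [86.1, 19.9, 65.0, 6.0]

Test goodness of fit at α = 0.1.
Chi-square goodness of fit test:
H₀: observed counts match expected distribution
H₁: observed counts differ from expected distribution
df = k - 1 = 3
χ² = Σ(O - E)²/E
   = (79 - 86.1)²/86.1 + (20 - 19.9)²/19.9 + (72 - 65.0)²/65.0 + (6 - 6.0)²/6.0
   = 0.585 + 0.001 + 0.754 + 0.000
   = 1.34
p-value = 0.7197

Since p-value > α = 0.1, we fail to reject H₀.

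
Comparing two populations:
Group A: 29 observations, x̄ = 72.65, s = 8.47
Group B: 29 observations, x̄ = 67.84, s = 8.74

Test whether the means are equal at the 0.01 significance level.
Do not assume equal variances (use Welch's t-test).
Welch's two-sample t-test:
H₀: μ₁ = μ₂
H₁: μ₁ ≠ μ₂
s₁²/n₁ = 8.47²/29 = 2.4738,  s₂²/n₂ = 8.74²/29 = 2.6341
SE = √(s₁²/n₁ + s₂²/n₂) = √(2.4738 + 2.6341) = 2.2601
df (Welch-Satterthwaite) = (s₁²/n₁ + s₂²/n₂)² / [(s₁²/n₁)²/(n₁-1) + (s₂²/n₂)²/(n₂-1)] ≈ 55.94
t = (x̄₁ - x̄₂) / SE = (72.65 - 67.84) / 2.2601 = 4.81 / 2.2601 = 2.128
p-value = 0.0377

Since p-value > α = 0.01, we fail to reject H₀.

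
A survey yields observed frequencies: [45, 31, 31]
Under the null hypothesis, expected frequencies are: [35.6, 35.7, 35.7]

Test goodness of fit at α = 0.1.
Chi-square goodness of fit test:
H₀: observed counts match expected distribution
H₁: observed counts differ from expected distribution
df = k - 1 = 2
χ² = Σ(O - E)²/E
   = (45 - 35.6)²/35.6 + (31 - 35.7)²/35.7 + (31 - 35.7)²/35.7
   = 2.482 + 0.619 + 0.619
   = 3.72
p-value = 0.1557

Since p-value > α = 0.1, we fail to reject H₀.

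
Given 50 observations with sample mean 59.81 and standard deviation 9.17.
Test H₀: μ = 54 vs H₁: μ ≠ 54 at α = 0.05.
One-sample t-test:
H₀: μ = 54
H₁: μ ≠ 54
df = n - 1 = 49
t = (x̄ - μ₀) / (s/√n) = (59.81 - 54) / (9.17/√50) = 4.480
p-value < 0.0001

Since p-value < α = 0.05, we reject H₀.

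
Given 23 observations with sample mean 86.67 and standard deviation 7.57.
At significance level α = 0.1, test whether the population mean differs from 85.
One-sample t-test:
H₀: μ = 85
H₁: μ ≠ 85
df = n - 1 = 22
t = (x̄ - μ₀) / (s/√n) = (86.67 - 85) / (7.57/√23) = 1.058
p-value = 0.3015

Since p-value > α = 0.1, we fail to reject H₀.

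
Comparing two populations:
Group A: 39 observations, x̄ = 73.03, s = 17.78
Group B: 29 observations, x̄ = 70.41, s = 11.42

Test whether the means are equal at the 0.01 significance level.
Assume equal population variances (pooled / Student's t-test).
Student's two-sample t-test (equal variances):
H₀: μ₁ = μ₂
H₁: μ₁ ≠ μ₂
df = n₁ + n₂ - 2 = 66
Pooled variance s_p² = [(n₁-1)s₁² + (n₂-1)s₂²] / (n₁ + n₂ - 2) = [(38)(17.78²) + (28)(11.42²)] / 66 = 237.3415
SE = √(s_p²(1/n₁ + 1/n₂)) = √(237.3415 × (1/39 + 1/29)) = 3.7775
t = (x̄₁ - x̄₂) / SE = (73.03 - 70.41) / 3.7775 = 2.62 / 3.7775 = 0.694
p-value = 0.4904

Since p-value > α = 0.01, we fail to reject H₀.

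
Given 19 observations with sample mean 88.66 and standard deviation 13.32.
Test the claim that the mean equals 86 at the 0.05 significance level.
One-sample t-test:
H₀: μ = 86
H₁: μ ≠ 86
df = n - 1 = 18
t = (x̄ - μ₀) / (s/√n) = (88.66 - 86) / (13.32/√19) = 0.870
p-value = 0.3955

Since p-value > α = 0.05, we fail to reject H₀.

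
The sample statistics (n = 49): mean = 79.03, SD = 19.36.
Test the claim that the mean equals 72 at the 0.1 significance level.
One-sample t-test:
H₀: μ = 72
H₁: μ ≠ 72
df = n - 1 = 48
t = (x̄ - μ₀) / (s/√n) = (79.03 - 72) / (19.36/√49) = 2.542
p-value = 0.0143

Since p-value < α = 0.1, we reject H₀.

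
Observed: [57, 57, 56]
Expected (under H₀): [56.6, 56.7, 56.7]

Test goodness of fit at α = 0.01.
Chi-square goodness of fit test:
H₀: observed counts match expected distribution
H₁: observed counts differ from expected distribution
df = k - 1 = 2
χ² = Σ(O - E)²/E
   = (57 - 56.6)²/56.6 + (57 - 56.7)²/56.7 + (56 - 56.7)²/56.7
   = 0.003 + 0.002 + 0.009
   = 0.01
p-value = 0.9935

Since p-value > α = 0.01, we fail to reject H₀.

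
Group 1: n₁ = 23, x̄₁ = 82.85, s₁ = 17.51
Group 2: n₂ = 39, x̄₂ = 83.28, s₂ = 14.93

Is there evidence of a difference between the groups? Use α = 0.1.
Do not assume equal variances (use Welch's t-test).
Welch's two-sample t-test:
H₀: μ₁ = μ₂
H₁: μ₁ ≠ μ₂
s₁²/n₁ = 17.51²/23 = 13.3304,  s₂²/n₂ = 14.93²/39 = 5.7155
SE = √(s₁²/n₁ + s₂²/n₂) = √(13.3304 + 5.7155) = 4.3642
df (Welch-Satterthwaite) = (s₁²/n₁ + s₂²/n₂)² / [(s₁²/n₁)²/(n₁-1) + (s₂²/n₂)²/(n₂-1)] ≈ 40.59
t = (x̄₁ - x̄₂) / SE = (82.85 - 83.28) / 4.3642 = -0.43 / 4.3642 = -0.099
p-value = 0.9220

Since p-value > α = 0.1, we fail to reject H₀.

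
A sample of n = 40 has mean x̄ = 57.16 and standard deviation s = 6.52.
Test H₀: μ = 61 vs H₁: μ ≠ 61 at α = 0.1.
One-sample t-test:
H₀: μ = 61
H₁: μ ≠ 61
df = n - 1 = 39
t = (x̄ - μ₀) / (s/√n) = (57.16 - 61) / (6.52/√40) = -3.725
p-value = 0.0006

Since p-value < α = 0.1, we reject H₀.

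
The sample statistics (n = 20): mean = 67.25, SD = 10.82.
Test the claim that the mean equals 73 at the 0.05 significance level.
One-sample t-test:
H₀: μ = 73
H₁: μ ≠ 73
df = n - 1 = 19
t = (x̄ - μ₀) / (s/√n) = (67.25 - 73) / (10.82/√20) = -2.377
p-value = 0.0281

Since p-value < α = 0.05, we reject H₀.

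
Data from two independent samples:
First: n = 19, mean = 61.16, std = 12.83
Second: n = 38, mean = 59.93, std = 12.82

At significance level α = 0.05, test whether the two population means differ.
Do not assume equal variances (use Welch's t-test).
Welch's two-sample t-test:
H₀: μ₁ = μ₂
H₁: μ₁ ≠ μ₂
s₁²/n₁ = 12.83²/19 = 8.6636,  s₂²/n₂ = 12.82²/38 = 4.3251
SE = √(s₁²/n₁ + s₂²/n₂) = √(8.6636 + 4.3251) = 3.6040
df (Welch-Satterthwaite) = (s₁²/n₁ + s₂²/n₂)² / [(s₁²/n₁)²/(n₁-1) + (s₂²/n₂)²/(n₂-1)] ≈ 36.08
t = (x̄₁ - x̄₂) / SE = (61.16 - 59.93) / 3.6040 = 1.23 / 3.6040 = 0.341
p-value = 0.7349

Since p-value > α = 0.05, we fail to reject H₀.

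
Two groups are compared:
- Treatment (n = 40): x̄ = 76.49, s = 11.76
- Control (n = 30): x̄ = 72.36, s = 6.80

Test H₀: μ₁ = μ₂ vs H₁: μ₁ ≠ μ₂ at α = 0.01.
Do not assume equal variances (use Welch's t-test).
Welch's two-sample t-test:
H₀: μ₁ = μ₂
H₁: μ₁ ≠ μ₂
s₁²/n₁ = 11.76²/40 = 3.4574,  s₂²/n₂ = 6.80²/30 = 1.5413
SE = √(s₁²/n₁ + s₂²/n₂) = √(3.4574 + 1.5413) = 2.2358
df (Welch-Satterthwaite) = (s₁²/n₁ + s₂²/n₂)² / [(s₁²/n₁)²/(n₁-1) + (s₂²/n₂)²/(n₂-1)] ≈ 64.33
t = (x̄₁ - x̄₂) / SE = (76.49 - 72.36) / 2.2358 = 4.13 / 2.2358 = 1.847
p-value = 0.0693

Since p-value > α = 0.01, we fail to reject H₀.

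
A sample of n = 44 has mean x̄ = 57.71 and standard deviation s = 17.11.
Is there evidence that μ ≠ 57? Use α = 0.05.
One-sample t-test:
H₀: μ = 57
H₁: μ ≠ 57
df = n - 1 = 43
t = (x̄ - μ₀) / (s/√n) = (57.71 - 57) / (17.11/√44) = 0.275
p-value = 0.7844

Since p-value > α = 0.05, we fail to reject H₀.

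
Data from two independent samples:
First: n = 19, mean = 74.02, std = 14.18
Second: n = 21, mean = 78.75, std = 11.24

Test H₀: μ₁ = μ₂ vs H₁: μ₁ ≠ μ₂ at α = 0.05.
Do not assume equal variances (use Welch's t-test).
Welch's two-sample t-test:
H₀: μ₁ = μ₂
H₁: μ₁ ≠ μ₂
s₁²/n₁ = 14.18²/19 = 10.5828,  s₂²/n₂ = 11.24²/21 = 6.0161
SE = √(s₁²/n₁ + s₂²/n₂) = √(10.5828 + 6.0161) = 4.0742
df (Welch-Satterthwaite) = (s₁²/n₁ + s₂²/n₂)² / [(s₁²/n₁)²/(n₁-1) + (s₂²/n₂)²/(n₂-1)] ≈ 34.30
t = (x̄₁ - x̄₂) / SE = (74.02 - 78.75) / 4.0742 = -4.73 / 4.0742 = -1.161
p-value = 0.2537

Since p-value > α = 0.05, we fail to reject H₀.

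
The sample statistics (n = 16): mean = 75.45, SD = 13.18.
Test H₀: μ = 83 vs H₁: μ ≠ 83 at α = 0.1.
One-sample t-test:
H₀: μ = 83
H₁: μ ≠ 83
df = n - 1 = 15
t = (x̄ - μ₀) / (s/√n) = (75.45 - 83) / (13.18/√16) = -2.291
p-value = 0.0368

Since p-value < α = 0.1, we reject H₀.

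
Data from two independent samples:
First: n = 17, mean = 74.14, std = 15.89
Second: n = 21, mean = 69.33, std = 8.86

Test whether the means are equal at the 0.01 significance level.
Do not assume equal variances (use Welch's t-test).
Welch's two-sample t-test:
H₀: μ₁ = μ₂
H₁: μ₁ ≠ μ₂
s₁²/n₁ = 15.89²/17 = 14.8525,  s₂²/n₂ = 8.86²/21 = 3.7381
SE = √(s₁²/n₁ + s₂²/n₂) = √(14.8525 + 3.7381) = 4.3117
df (Welch-Satterthwaite) = (s₁²/n₁ + s₂²/n₂)² / [(s₁²/n₁)²/(n₁-1) + (s₂²/n₂)²/(n₂-1)] ≈ 23.86
t = (x̄₁ - x̄₂) / SE = (74.14 - 69.33) / 4.3117 = 4.81 / 4.3117 = 1.116
p-value = 0.2757

Since p-value > α = 0.01, we fail to reject H₀.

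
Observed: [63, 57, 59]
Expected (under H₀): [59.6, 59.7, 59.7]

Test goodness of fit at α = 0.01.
Chi-square goodness of fit test:
H₀: observed counts match expected distribution
H₁: observed counts differ from expected distribution
df = k - 1 = 2
χ² = Σ(O - E)²/E
   = (63 - 59.6)²/59.6 + (57 - 59.7)²/59.7 + (59 - 59.7)²/59.7
   = 0.194 + 0.122 + 0.008
   = 0.32
p-value = 0.8503

Since p-value > α = 0.01, we fail to reject H₀.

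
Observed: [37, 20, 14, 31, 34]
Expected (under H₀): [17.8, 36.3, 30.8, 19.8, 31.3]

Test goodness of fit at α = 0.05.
Chi-square goodness of fit test:
H₀: observed counts match expected distribution
H₁: observed counts differ from expected distribution
df = k - 1 = 4
χ² = Σ(O - E)²/E
   = (37 - 17.8)²/17.8 + (20 - 36.3)²/36.3 + (14 - 30.8)²/30.8 + (31 - 19.8)²/19.8 + (34 - 31.3)²/31.3
   = 20.710 + 7.319 + 9.164 + 6.335 + 0.233
   = 43.76
p-value < 0.0001

Since p-value < α = 0.05, we reject H₀.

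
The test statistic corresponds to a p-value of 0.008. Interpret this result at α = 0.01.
Since p = 0.008 < α = 0.01, reject H₀.
There is sufficient evidence to reject the null hypothesis; the result is statistically significant at the 0.01 level.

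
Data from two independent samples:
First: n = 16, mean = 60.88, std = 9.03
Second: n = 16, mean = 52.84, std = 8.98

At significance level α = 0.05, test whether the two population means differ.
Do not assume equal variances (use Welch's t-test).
Welch's two-sample t-test:
H₀: μ₁ = μ₂
H₁: μ₁ ≠ μ₂
s₁²/n₁ = 9.03²/16 = 5.0963,  s₂²/n₂ = 8.98²/16 = 5.0400
SE = √(s₁²/n₁ + s₂²/n₂) = √(5.0963 + 5.0400) = 3.1838
df (Welch-Satterthwaite) = (s₁²/n₁ + s₂²/n₂)² / [(s₁²/n₁)²/(n₁-1) + (s₂²/n₂)²/(n₂-1)] ≈ 30.00
t = (x̄₁ - x̄₂) / SE = (60.88 - 52.84) / 3.1838 = 8.04 / 3.1838 = 2.525
p-value = 0.0171

Since p-value < α = 0.05, we reject H₀.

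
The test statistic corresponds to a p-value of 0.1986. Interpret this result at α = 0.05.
Since p = 0.1986 > α = 0.05, fail to reject H₀.
There is insufficient evidence to reject the null hypothesis; the result is not statistically significant at the 0.05 level.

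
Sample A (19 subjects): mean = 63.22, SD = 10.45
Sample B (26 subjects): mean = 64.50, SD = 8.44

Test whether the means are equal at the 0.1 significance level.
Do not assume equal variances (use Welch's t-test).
Welch's two-sample t-test:
H₀: μ₁ = μ₂
H₁: μ₁ ≠ μ₂
s₁²/n₁ = 10.45²/19 = 5.7475,  s₂²/n₂ = 8.44²/26 = 2.7398
SE = √(s₁²/n₁ + s₂²/n₂) = √(5.7475 + 2.7398) = 2.9133
df (Welch-Satterthwaite) = (s₁²/n₁ + s₂²/n₂)² / [(s₁²/n₁)²/(n₁-1) + (s₂²/n₂)²/(n₂-1)] ≈ 33.73
t = (x̄₁ - x̄₂) / SE = (63.22 - 64.50) / 2.9133 = -1.28 / 2.9133 = -0.439
p-value = 0.6632

Since p-value > α = 0.1, we fail to reject H₀.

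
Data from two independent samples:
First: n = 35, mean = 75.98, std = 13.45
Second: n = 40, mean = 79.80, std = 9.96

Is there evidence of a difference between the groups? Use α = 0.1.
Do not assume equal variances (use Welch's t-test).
Welch's two-sample t-test:
H₀: μ₁ = μ₂
H₁: μ₁ ≠ μ₂
s₁²/n₁ = 13.45²/35 = 5.1686,  s₂²/n₂ = 9.96²/40 = 2.4800
SE = √(s₁²/n₁ + s₂²/n₂) = √(5.1686 + 2.4800) = 2.7656
df (Welch-Satterthwaite) = (s₁²/n₁ + s₂²/n₂)² / [(s₁²/n₁)²/(n₁-1) + (s₂²/n₂)²/(n₂-1)] ≈ 62.01
t = (x̄₁ - x̄₂) / SE = (75.98 - 79.80) / 2.7656 = -3.82 / 2.7656 = -1.381
p-value = 0.1722

Since p-value > α = 0.1, we fail to reject H₀.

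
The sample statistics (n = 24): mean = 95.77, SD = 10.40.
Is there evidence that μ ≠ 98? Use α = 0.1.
One-sample t-test:
H₀: μ = 98
H₁: μ ≠ 98
df = n - 1 = 23
t = (x̄ - μ₀) / (s/√n) = (95.77 - 98) / (10.40/√24) = -1.050
p-value = 0.3044

Since p-value > α = 0.1, we fail to reject H₀.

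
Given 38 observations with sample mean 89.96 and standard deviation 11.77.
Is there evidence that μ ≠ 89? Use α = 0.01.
One-sample t-test:
H₀: μ = 89
H₁: μ ≠ 89
df = n - 1 = 37
t = (x̄ - μ₀) / (s/√n) = (89.96 - 89) / (11.77/√38) = 0.503
p-value = 0.6181

Since p-value > α = 0.01, we fail to reject H₀.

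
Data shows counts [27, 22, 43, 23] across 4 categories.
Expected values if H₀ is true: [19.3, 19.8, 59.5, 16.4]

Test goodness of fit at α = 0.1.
Chi-square goodness of fit test:
H₀: observed counts match expected distribution
H₁: observed counts differ from expected distribution
df = k - 1 = 3
χ² = Σ(O - E)²/E
   = (27 - 19.3)²/19.3 + (22 - 19.8)²/19.8 + (43 - 59.5)²/59.5 + (23 - 16.4)²/16.4
   = 3.072 + 0.244 + 4.576 + 2.656
   = 10.55
p-value = 0.0144

Since p-value < α = 0.1, we reject H₀.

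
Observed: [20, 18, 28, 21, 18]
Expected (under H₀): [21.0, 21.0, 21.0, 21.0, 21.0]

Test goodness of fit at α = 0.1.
Chi-square goodness of fit test:
H₀: observed counts match expected distribution
H₁: observed counts differ from expected distribution
df = k - 1 = 4
χ² = Σ(O - E)²/E
   = (20 - 21.0)²/21.0 + (18 - 21.0)²/21.0 + (28 - 21.0)²/21.0 + (21 - 21.0)²/21.0 + (18 - 21.0)²/21.0
   = 0.048 + 0.429 + 2.333 + 0.000 + 0.429
   = 3.24
p-value = 0.5188

Since p-value > α = 0.1, we fail to reject H₀.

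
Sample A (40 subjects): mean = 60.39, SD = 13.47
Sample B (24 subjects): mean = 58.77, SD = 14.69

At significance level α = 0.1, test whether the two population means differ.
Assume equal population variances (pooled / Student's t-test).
Student's two-sample t-test (equal variances):
H₀: μ₁ = μ₂
H₁: μ₁ ≠ μ₂
df = n₁ + n₂ - 2 = 62
Pooled variance s_p² = [(n₁-1)s₁² + (n₂-1)s₂²] / (n₁ + n₂ - 2) = [(39)(13.47²) + (23)(14.69²)] / 62 = 194.1856
SE = √(s_p²(1/n₁ + 1/n₂)) = √(194.1856 × (1/40 + 1/24)) = 3.5980
t = (x̄₁ - x̄₂) / SE = (60.39 - 58.77) / 3.5980 = 1.62 / 3.5980 = 0.450
p-value = 0.6541

Since p-value > α = 0.1, we fail to reject H₀.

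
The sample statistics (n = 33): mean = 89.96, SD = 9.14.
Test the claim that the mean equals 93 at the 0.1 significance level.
One-sample t-test:
H₀: μ = 93
H₁: μ ≠ 93
df = n - 1 = 32
t = (x̄ - μ₀) / (s/√n) = (89.96 - 93) / (9.14/√33) = -1.911
p-value = 0.0650

Since p-value < α = 0.1, we reject H₀.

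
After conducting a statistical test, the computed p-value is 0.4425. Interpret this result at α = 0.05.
Since p = 0.4425 > α = 0.05, fail to reject H₀.
There is insufficient evidence to reject the null hypothesis; the result is not statistically significant at the 0.05 level.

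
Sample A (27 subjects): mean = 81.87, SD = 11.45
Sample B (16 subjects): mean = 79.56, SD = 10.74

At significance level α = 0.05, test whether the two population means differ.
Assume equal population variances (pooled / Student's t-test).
Student's two-sample t-test (equal variances):
H₀: μ₁ = μ₂
H₁: μ₁ ≠ μ₂
df = n₁ + n₂ - 2 = 41
Pooled variance s_p² = [(n₁-1)s₁² + (n₂-1)s₂²] / (n₁ + n₂ - 2) = [(26)(11.45²) + (15)(10.74²)] / 41 = 125.3385
SE = √(s_p²(1/n₁ + 1/n₂)) = √(125.3385 × (1/27 + 1/16)) = 3.5321
t = (x̄₁ - x̄₂) / SE = (81.87 - 79.56) / 3.5321 = 2.31 / 3.5321 = 0.654
p-value = 0.5168

Since p-value > α = 0.05, we fail to reject H₀.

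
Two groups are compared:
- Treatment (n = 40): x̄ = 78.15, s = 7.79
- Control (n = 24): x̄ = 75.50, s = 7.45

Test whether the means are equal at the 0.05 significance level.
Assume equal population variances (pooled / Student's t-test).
Student's two-sample t-test (equal variances):
H₀: μ₁ = μ₂
H₁: μ₁ ≠ μ₂
df = n₁ + n₂ - 2 = 62
Pooled variance s_p² = [(n₁-1)s₁² + (n₂-1)s₂²] / (n₁ + n₂ - 2) = [(39)(7.79²) + (23)(7.45²)] / 62 = 58.7619
SE = √(s_p²(1/n₁ + 1/n₂)) = √(58.7619 × (1/40 + 1/24)) = 1.9793
t = (x̄₁ - x̄₂) / SE = (78.15 - 75.50) / 1.9793 = 2.65 / 1.9793 = 1.339
p-value = 0.1855

Since p-value > α = 0.05, we fail to reject H₀.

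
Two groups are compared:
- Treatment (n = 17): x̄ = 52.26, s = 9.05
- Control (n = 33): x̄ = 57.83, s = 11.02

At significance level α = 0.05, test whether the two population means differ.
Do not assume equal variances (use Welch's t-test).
Welch's two-sample t-test:
H₀: μ₁ = μ₂
H₁: μ₁ ≠ μ₂
s₁²/n₁ = 9.05²/17 = 4.8178,  s₂²/n₂ = 11.02²/33 = 3.6800
SE = √(s₁²/n₁ + s₂²/n₂) = √(4.8178 + 3.6800) = 2.9151
df (Welch-Satterthwaite) = (s₁²/n₁ + s₂²/n₂)² / [(s₁²/n₁)²/(n₁-1) + (s₂²/n₂)²/(n₂-1)] ≈ 38.54
t = (x̄₁ - x̄₂) / SE = (52.26 - 57.83) / 2.9151 = -5.57 / 2.9151 = -1.911
p-value = 0.0635

Since p-value > α = 0.05, we fail to reject H₀.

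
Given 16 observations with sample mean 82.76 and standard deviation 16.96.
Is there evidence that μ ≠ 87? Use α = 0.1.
One-sample t-test:
H₀: μ = 87
H₁: μ ≠ 87
df = n - 1 = 15
t = (x̄ - μ₀) / (s/√n) = (82.76 - 87) / (16.96/√16) = -1.000
p-value = 0.3332

Since p-value > α = 0.1, we fail to reject H₀.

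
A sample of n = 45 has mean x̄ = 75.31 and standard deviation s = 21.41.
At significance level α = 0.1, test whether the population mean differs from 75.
One-sample t-test:
H₀: μ = 75
H₁: μ ≠ 75
df = n - 1 = 44
t = (x̄ - μ₀) / (s/√n) = (75.31 - 75) / (21.41/√45) = 0.097
p-value = 0.9231

Since p-value > α = 0.1, we fail to reject H₀.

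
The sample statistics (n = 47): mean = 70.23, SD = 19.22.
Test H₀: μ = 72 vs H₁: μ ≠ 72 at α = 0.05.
One-sample t-test:
H₀: μ = 72
H₁: μ ≠ 72
df = n - 1 = 46
t = (x̄ - μ₀) / (s/√n) = (70.23 - 72) / (19.22/√47) = -0.631
p-value = 0.5309

Since p-value > α = 0.05, we fail to reject H₀.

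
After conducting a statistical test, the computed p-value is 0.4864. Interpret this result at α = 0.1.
Since p = 0.4864 > α = 0.1, fail to reject H₀.
There is insufficient evidence to reject the null hypothesis; the result is not statistically significant at the 0.1 level.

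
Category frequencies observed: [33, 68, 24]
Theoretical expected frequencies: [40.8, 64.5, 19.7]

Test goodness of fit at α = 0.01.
Chi-square goodness of fit test:
H₀: observed counts match expected distribution
H₁: observed counts differ from expected distribution
df = k - 1 = 2
χ² = Σ(O - E)²/E
   = (33 - 40.8)²/40.8 + (68 - 64.5)²/64.5 + (24 - 19.7)²/19.7
   = 1.491 + 0.190 + 0.939
   = 2.62
p-value = 0.2699

Since p-value > α = 0.01, we fail to reject H₀.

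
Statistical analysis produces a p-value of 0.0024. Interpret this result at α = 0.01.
Since p = 0.0024 < α = 0.01, reject H₀.
There is sufficient evidence to reject the null hypothesis; the result is statistically significant at the 0.01 level.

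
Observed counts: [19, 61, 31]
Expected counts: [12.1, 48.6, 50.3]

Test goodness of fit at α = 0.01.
Chi-square goodness of fit test:
H₀: observed counts match expected distribution
H₁: observed counts differ from expected distribution
df = k - 1 = 2
χ² = Σ(O - E)²/E
   = (19 - 12.1)²/12.1 + (61 - 48.6)²/48.6 + (31 - 50.3)²/50.3
   = 3.935 + 3.164 + 7.405
   = 14.50
p-value = 0.0007

Since p-value < α = 0.01, we reject H₀.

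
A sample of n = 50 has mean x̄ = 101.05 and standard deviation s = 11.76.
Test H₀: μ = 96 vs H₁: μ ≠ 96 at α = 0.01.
One-sample t-test:
H₀: μ = 96
H₁: μ ≠ 96
df = n - 1 = 49
t = (x̄ - μ₀) / (s/√n) = (101.05 - 96) / (11.76/√50) = 3.036
p-value = 0.0038

Since p-value < α = 0.01, we reject H₀.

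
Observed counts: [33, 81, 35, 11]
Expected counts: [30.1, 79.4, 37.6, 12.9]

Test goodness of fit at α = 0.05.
Chi-square goodness of fit test:
H₀: observed counts match expected distribution
H₁: observed counts differ from expected distribution
df = k - 1 = 3
χ² = Σ(O - E)²/E
   = (33 - 30.1)²/30.1 + (81 - 79.4)²/79.4 + (35 - 37.6)²/37.6 + (11 - 12.9)²/12.9
   = 0.279 + 0.032 + 0.180 + 0.280
   = 0.77
p-value = 0.8563

Since p-value > α = 0.05, we fail to reject H₀.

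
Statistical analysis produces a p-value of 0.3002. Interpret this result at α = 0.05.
Since p = 0.3002 > α = 0.05, fail to reject H₀.
There is insufficient evidence to reject the null hypothesis; the result is not statistically significant at the 0.05 level.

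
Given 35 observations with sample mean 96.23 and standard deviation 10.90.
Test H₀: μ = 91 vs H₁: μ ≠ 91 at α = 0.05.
One-sample t-test:
H₀: μ = 91
H₁: μ ≠ 91
df = n - 1 = 34
t = (x̄ - μ₀) / (s/√n) = (96.23 - 91) / (10.90/√35) = 2.839
p-value = 0.0076

Since p-value < α = 0.05, we reject H₀.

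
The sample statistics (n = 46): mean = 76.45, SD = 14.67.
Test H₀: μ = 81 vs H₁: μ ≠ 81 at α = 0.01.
One-sample t-test:
H₀: μ = 81
H₁: μ ≠ 81
df = n - 1 = 45
t = (x̄ - μ₀) / (s/√n) = (76.45 - 81) / (14.67/√46) = -2.104
p-value = 0.0410

Since p-value > α = 0.01, we fail to reject H₀.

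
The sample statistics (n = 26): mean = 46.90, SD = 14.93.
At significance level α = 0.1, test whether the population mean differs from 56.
One-sample t-test:
H₀: μ = 56
H₁: μ ≠ 56
df = n - 1 = 25
t = (x̄ - μ₀) / (s/√n) = (46.90 - 56) / (14.93/√26) = -3.108
p-value = 0.0047

Since p-value < α = 0.1, we reject H₀.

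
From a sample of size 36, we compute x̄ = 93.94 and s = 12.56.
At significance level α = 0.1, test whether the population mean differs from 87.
One-sample t-test:
H₀: μ = 87
H₁: μ ≠ 87
df = n - 1 = 35
t = (x̄ - μ₀) / (s/√n) = (93.94 - 87) / (12.56/√36) = 3.315
p-value = 0.0021

Since p-value < α = 0.1, we reject H₀.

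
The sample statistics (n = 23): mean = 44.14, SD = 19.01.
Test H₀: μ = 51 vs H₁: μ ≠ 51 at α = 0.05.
One-sample t-test:
H₀: μ = 51
H₁: μ ≠ 51
df = n - 1 = 22
t = (x̄ - μ₀) / (s/√n) = (44.14 - 51) / (19.01/√23) = -1.731
p-value = 0.0975

Since p-value > α = 0.05, we fail to reject H₀.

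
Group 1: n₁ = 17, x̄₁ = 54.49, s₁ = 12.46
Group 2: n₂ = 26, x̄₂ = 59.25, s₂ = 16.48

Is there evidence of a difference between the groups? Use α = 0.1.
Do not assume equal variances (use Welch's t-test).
Welch's two-sample t-test:
H₀: μ₁ = μ₂
H₁: μ₁ ≠ μ₂
s₁²/n₁ = 12.46²/17 = 9.1324,  s₂²/n₂ = 16.48²/26 = 10.4458
SE = √(s₁²/n₁ + s₂²/n₂) = √(9.1324 + 10.4458) = 4.4247
df (Welch-Satterthwaite) = (s₁²/n₁ + s₂²/n₂)² / [(s₁²/n₁)²/(n₁-1) + (s₂²/n₂)²/(n₂-1)] ≈ 40.02
t = (x̄₁ - x̄₂) / SE = (54.49 - 59.25) / 4.4247 = -4.76 / 4.4247 = -1.076
p-value = 0.2885

Since p-value > α = 0.1, we fail to reject H₀.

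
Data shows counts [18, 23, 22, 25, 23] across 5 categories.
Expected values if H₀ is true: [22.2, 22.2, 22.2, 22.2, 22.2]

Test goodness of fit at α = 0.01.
Chi-square goodness of fit test:
H₀: observed counts match expected distribution
H₁: observed counts differ from expected distribution
df = k - 1 = 4
χ² = Σ(O - E)²/E
   = (18 - 22.2)²/22.2 + (23 - 22.2)²/22.2 + (22 - 22.2)²/22.2 + (25 - 22.2)²/22.2 + (23 - 22.2)²/22.2
   = 0.795 + 0.029 + 0.002 + 0.353 + 0.029
   = 1.21
p-value = 0.8769

Since p-value > α = 0.01, we fail to reject H₀.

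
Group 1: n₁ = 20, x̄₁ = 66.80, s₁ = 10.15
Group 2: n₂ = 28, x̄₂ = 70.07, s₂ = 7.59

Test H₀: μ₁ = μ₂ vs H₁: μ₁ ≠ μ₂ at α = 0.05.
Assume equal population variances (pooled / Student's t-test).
Student's two-sample t-test (equal variances):
H₀: μ₁ = μ₂
H₁: μ₁ ≠ μ₂
df = n₁ + n₂ - 2 = 46
Pooled variance s_p² = [(n₁-1)s₁² + (n₂-1)s₂²] / (n₁ + n₂ - 2) = [(19)(10.15²) + (27)(7.59²)] / 46 = 76.3662
SE = √(s_p²(1/n₁ + 1/n₂)) = √(76.3662 × (1/20 + 1/28)) = 2.5585
t = (x̄₁ - x̄₂) / SE = (66.80 - 70.07) / 2.5585 = -3.27 / 2.5585 = -1.278
p-value = 0.2076

Since p-value > α = 0.05, we fail to reject H₀.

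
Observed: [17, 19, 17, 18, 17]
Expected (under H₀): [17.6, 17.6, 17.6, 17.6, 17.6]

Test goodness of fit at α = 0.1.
Chi-square goodness of fit test:
H₀: observed counts match expected distribution
H₁: observed counts differ from expected distribution
df = k - 1 = 4
χ² = Σ(O - E)²/E
   = (17 - 17.6)²/17.6 + (19 - 17.6)²/17.6 + (17 - 17.6)²/17.6 + (18 - 17.6)²/17.6 + (17 - 17.6)²/17.6
   = 0.020 + 0.111 + 0.020 + 0.009 + 0.020
   = 0.18
p-value = 0.9961

Since p-value > α = 0.1, we fail to reject H₀.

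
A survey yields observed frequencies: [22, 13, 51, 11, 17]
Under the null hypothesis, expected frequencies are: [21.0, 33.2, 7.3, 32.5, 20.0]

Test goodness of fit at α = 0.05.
Chi-square goodness of fit test:
H₀: observed counts match expected distribution
H₁: observed counts differ from expected distribution
df = k - 1 = 4
χ² = Σ(O - E)²/E
   = (22 - 21.0)²/21.0 + (13 - 33.2)²/33.2 + (51 - 7.3)²/7.3 + (11 - 32.5)²/32.5 + (17 - 20.0)²/20.0
   = 0.048 + 12.290 + 261.601 + 14.223 + 0.450
   = 288.61
p-value < 0.0001

Since p-value < α = 0.05, we reject H₀.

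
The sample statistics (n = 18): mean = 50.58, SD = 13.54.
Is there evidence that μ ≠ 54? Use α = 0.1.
One-sample t-test:
H₀: μ = 54
H₁: μ ≠ 54
df = n - 1 = 17
t = (x̄ - μ₀) / (s/√n) = (50.58 - 54) / (13.54/√18) = -1.072
p-value = 0.2989

Since p-value > α = 0.1, we fail to reject H₀.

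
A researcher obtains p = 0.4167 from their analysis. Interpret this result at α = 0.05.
Since p = 0.4167 > α = 0.05, fail to reject H₀.
There is insufficient evidence to reject the null hypothesis; the result is not statistically significant at the 0.05 level.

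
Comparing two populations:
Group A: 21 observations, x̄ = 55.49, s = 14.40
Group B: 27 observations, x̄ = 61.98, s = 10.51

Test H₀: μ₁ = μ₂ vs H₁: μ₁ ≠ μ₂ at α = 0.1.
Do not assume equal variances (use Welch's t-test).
Welch's two-sample t-test:
H₀: μ₁ = μ₂
H₁: μ₁ ≠ μ₂
s₁²/n₁ = 14.40²/21 = 9.8743,  s₂²/n₂ = 10.51²/27 = 4.0911
SE = √(s₁²/n₁ + s₂²/n₂) = √(9.8743 + 4.0911) = 3.7370
df (Welch-Satterthwaite) = (s₁²/n₁ + s₂²/n₂)² / [(s₁²/n₁)²/(n₁-1) + (s₂²/n₂)²/(n₂-1)] ≈ 35.34
t = (x̄₁ - x̄₂) / SE = (55.49 - 61.98) / 3.7370 = -6.49 / 3.7370 = -1.737
p-value = 0.0912

Since p-value < α = 0.1, we reject H₀.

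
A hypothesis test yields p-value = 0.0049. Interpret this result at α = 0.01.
Since p = 0.0049 < α = 0.01, reject H₀.
There is sufficient evidence to reject the null hypothesis; the result is statistically significant at the 0.01 level.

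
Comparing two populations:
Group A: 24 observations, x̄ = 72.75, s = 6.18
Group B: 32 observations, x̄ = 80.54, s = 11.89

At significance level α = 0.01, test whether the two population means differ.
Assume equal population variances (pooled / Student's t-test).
Student's two-sample t-test (equal variances):
H₀: μ₁ = μ₂
H₁: μ₁ ≠ μ₂
df = n₁ + n₂ - 2 = 54
Pooled variance s_p² = [(n₁-1)s₁² + (n₂-1)s₂²] / (n₁ + n₂ - 2) = [(23)(6.18²) + (31)(11.89²)] / 54 = 97.4252
SE = √(s_p²(1/n₁ + 1/n₂)) = √(97.4252 × (1/24 + 1/32)) = 2.6653
t = (x̄₁ - x̄₂) / SE = (72.75 - 80.54) / 2.6653 = -7.79 / 2.6653 = -2.923
p-value = 0.0051

Since p-value < α = 0.01, we reject H₀.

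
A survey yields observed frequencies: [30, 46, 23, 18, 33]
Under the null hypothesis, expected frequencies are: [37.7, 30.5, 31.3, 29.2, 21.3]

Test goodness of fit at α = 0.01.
Chi-square goodness of fit test:
H₀: observed counts match expected distribution
H₁: observed counts differ from expected distribution
df = k - 1 = 4
χ² = Σ(O - E)²/E
   = (30 - 37.7)²/37.7 + (46 - 30.5)²/30.5 + (23 - 31.3)²/31.3 + (18 - 29.2)²/29.2 + (33 - 21.3)²/21.3
   = 1.573 + 7.877 + 2.201 + 4.296 + 6.427
   = 22.37
p-value = 0.0002

Since p-value < α = 0.01, we reject H₀.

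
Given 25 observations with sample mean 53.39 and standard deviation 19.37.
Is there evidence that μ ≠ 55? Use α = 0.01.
One-sample t-test:
H₀: μ = 55
H₁: μ ≠ 55
df = n - 1 = 24
t = (x̄ - μ₀) / (s/√n) = (53.39 - 55) / (19.37/√25) = -0.416
p-value = 0.6814

Since p-value > α = 0.01, we fail to reject H₀.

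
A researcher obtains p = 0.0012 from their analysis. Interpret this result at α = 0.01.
Since p = 0.0012 < α = 0.01, reject H₀.
There is sufficient evidence to reject the null hypothesis; the result is statistically significant at the 0.01 level.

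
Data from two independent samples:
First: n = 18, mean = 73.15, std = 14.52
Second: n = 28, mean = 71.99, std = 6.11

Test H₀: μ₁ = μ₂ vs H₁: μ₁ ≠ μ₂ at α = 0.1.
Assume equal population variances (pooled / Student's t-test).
Student's two-sample t-test (equal variances):
H₀: μ₁ = μ₂
H₁: μ₁ ≠ μ₂
df = n₁ + n₂ - 2 = 44
Pooled variance s_p² = [(n₁-1)s₁² + (n₂-1)s₂²] / (n₁ + n₂ - 2) = [(17)(14.52²) + (27)(6.11²)] / 44 = 104.3655
SE = √(s_p²(1/n₁ + 1/n₂)) = √(104.3655 × (1/18 + 1/28)) = 3.0863
t = (x̄₁ - x̄₂) / SE = (73.15 - 71.99) / 3.0863 = 1.16 / 3.0863 = 0.376
p-value = 0.7088

Since p-value > α = 0.1, we fail to reject H₀.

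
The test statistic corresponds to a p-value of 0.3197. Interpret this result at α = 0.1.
Since p = 0.3197 > α = 0.1, fail to reject H₀.
There is insufficient evidence to reject the null hypothesis; the result is not statistically significant at the 0.1 level.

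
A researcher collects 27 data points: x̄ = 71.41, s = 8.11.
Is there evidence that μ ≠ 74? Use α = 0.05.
One-sample t-test:
H₀: μ = 74
H₁: μ ≠ 74
df = n - 1 = 26
t = (x̄ - μ₀) / (s/√n) = (71.41 - 74) / (8.11/√27) = -1.659
p-value = 0.1090

Since p-value > α = 0.05, we fail to reject H₀.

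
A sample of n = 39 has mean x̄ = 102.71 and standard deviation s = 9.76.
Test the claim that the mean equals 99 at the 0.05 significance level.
One-sample t-test:
H₀: μ = 99
H₁: μ ≠ 99
df = n - 1 = 38
t = (x̄ - μ₀) / (s/√n) = (102.71 - 99) / (9.76/√39) = 2.374
p-value = 0.0228

Since p-value < α = 0.05, we reject H₀.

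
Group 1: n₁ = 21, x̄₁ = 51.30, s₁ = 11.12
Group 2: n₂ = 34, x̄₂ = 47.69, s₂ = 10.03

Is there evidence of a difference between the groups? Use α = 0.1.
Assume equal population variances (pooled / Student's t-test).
Student's two-sample t-test (equal variances):
H₀: μ₁ = μ₂
H₁: μ₁ ≠ μ₂
df = n₁ + n₂ - 2 = 53
Pooled variance s_p² = [(n₁-1)s₁² + (n₂-1)s₂²] / (n₁ + n₂ - 2) = [(20)(11.12²) + (33)(10.03²)] / 53 = 109.3003
SE = √(s_p²(1/n₁ + 1/n₂)) = √(109.3003 × (1/21 + 1/34)) = 2.9016
t = (x̄₁ - x̄₂) / SE = (51.30 - 47.69) / 2.9016 = 3.61 / 2.9016 = 1.244
p-value = 0.2189

Since p-value > α = 0.1, we fail to reject H₀.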